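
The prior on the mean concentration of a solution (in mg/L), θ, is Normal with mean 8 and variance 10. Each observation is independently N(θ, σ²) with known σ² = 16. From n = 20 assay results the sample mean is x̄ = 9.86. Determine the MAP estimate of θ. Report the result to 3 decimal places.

θ̂_MAP = 9.722

n = 20, x̄ = 9.86.
For a Normal prior and Normal likelihood with known variance, the posterior is Normal; its mode equals its mean, the precision-weighted average.
Prior precision 1/σ₀² = 1/10 = 0.1; data precision n/σ² = 20/16 = 1.25.
θ̂ = (0.1·8 + 1.25·9.86) / (0.1 + 1.25) = 13.125/1.35 = 175/18 ≈ 9.722.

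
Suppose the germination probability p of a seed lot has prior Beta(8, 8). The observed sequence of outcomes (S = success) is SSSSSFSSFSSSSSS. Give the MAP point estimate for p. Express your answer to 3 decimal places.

p̂_MAP = 0.690

Prior: Beta(8, 8).
Data: 13 successes in 15 trials (from the sequence). The binomial likelihood contributes p^13(1−p)^2, so the posterior is Beta(8+13, 8+2) = Beta(21, 10).
For Beta(a, b) with a, b > 1 the mode is (a−1)/(a+b−2) = 20/29 ≈ 0.690.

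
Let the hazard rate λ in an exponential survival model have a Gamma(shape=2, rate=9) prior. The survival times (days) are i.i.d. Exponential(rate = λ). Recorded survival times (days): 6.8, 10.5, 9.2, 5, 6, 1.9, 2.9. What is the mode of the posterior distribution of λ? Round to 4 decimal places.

The Exponential(rate=λ) likelihood is ∝ λ^n e^(−λΣtᵢ). Here n = 7 and Σtᵢ = 6.8 + 10.5 + 9.2 + 5 + 6 + 1.9 + 2.9 = 42.3.
Posterior ∝ λe^(−9λ) · λ^7e^(−42.3λ) = λ^8e^(−51.3λ), i.e. Gamma(9, 51.3).
Mode = (a−1)/b = 8/51.3 ≈ 0.1559.

λ̂_MAP = 0.1559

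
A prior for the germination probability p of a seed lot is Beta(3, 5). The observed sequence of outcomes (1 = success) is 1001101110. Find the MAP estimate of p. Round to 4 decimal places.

Prior: Beta(3, 5).
Data: 6 successes in 10 trials (from the sequence). The binomial likelihood contributes p^6(1−p)^4, so the posterior is Beta(3+6, 5+4) = Beta(9, 9).
For Beta(a, b) with a, b > 1 the mode is (a−1)/(a+b−2) = 8/16 ≈ 0.5000.

p̂_MAP = 0.5000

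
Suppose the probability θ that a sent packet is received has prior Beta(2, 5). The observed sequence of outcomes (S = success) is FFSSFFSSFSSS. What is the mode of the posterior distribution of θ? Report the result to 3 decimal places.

θ̂_MAP = 0.471

Prior: Beta(2, 5).
Data: 7 successes in 12 trials (from the sequence). The binomial likelihood contributes θ^7(1−θ)^5, so the posterior is Beta(2+7, 5+5) = Beta(9, 10).
For Beta(a, b) with a, b > 1 the mode is (a−1)/(a+b−2) = 8/17 ≈ 0.471.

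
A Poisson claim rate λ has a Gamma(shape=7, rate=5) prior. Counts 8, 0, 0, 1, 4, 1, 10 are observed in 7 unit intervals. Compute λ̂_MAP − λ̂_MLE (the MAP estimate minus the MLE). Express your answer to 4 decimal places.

MAP − MLE = -0.9286

Σxᵢ = 24. Posterior is Gamma(31, 12); MAP = (31−1)/12 = 30/12 ≈ 2.50000.
MLE = x̄ = 24/7 ≈ 3.42857.
Difference = 30/12 − 24/7 = -13/14 ≈ -0.9286.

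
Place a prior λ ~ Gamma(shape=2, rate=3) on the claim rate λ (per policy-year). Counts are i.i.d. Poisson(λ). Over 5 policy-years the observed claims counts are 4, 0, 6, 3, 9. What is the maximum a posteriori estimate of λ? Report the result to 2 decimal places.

λ̂_MAP = 2.88

Σxᵢ = 4+0+6+3+9 = 22, with n = 5.
Posterior ∝ λe^(−3λ) · λ^22e^(−5λ) = λ^23e^(−8λ), i.e. Gamma(shape=24, rate=8).
The mode of a Gamma(a, b) with a ≥ 1 (shape–rate) is (a−1)/b = 23/8 ≈ 2.88.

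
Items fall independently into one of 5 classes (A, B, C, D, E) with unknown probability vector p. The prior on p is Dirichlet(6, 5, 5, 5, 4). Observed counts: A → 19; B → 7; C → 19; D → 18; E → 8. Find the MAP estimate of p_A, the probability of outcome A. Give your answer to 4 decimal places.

MAP estimate of p_A = 0.2637

The posterior is Dirichlet(αᵢ + nᵢ) = Dirichlet(25, 12, 24, 23, 12).
For a Dirichlet(a₁,…,a_K) with all aᵢ > 1, the mode has j-th component (aⱼ − 1)/(Σaᵢ − K).
Here Σaᵢ = 96 and K = 5, so p_A = (25 − 1)/(96 − 5) = 24/91 ≈ 0.2637.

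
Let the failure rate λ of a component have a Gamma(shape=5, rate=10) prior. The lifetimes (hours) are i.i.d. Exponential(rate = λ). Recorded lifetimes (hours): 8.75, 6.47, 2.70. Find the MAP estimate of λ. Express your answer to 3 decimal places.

λ̂_MAP = 0.251

The Exponential(rate=λ) likelihood is ∝ λ^n e^(−λΣtᵢ). Here n = 3 and Σtᵢ = 8.75 + 6.47 + 2.70 = 17.92.
Posterior ∝ λ^4e^(−10λ) · λ^3e^(−17.92λ) = λ^7e^(−27.92λ), i.e. Gamma(8, 27.92).
Mode = (a−1)/b = 7/27.92 ≈ 0.251.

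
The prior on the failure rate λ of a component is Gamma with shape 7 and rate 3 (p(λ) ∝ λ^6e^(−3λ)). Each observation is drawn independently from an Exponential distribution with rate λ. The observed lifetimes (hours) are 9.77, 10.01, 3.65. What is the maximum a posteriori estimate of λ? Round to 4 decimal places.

The Exponential(rate=λ) likelihood is ∝ λ^n e^(−λΣtᵢ). Here n = 3 and Σtᵢ = 9.77 + 10.01 + 3.65 = 23.43.
Posterior ∝ λ^6e^(−3λ) · λ^3e^(−23.43λ) = λ^9e^(−26.43λ), i.e. Gamma(10, 26.43).
Mode = (a−1)/b = 9/26.43 ≈ 0.3405.

λ̂_MAP = 0.3405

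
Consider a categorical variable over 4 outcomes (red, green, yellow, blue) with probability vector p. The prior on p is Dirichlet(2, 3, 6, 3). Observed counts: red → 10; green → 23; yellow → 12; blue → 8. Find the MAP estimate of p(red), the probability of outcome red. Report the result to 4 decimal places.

The posterior is Dirichlet(αᵢ + nᵢ) = Dirichlet(12, 26, 18, 11).
For a Dirichlet(a₁,…,a_K) with all aᵢ > 1, the mode has j-th component (aⱼ − 1)/(Σaᵢ − K).
Here Σaᵢ = 67 and K = 4, so p(red) = (12 − 1)/(67 − 4) = 11/63 ≈ 0.1746.

MAP estimate of p(red) = 0.1746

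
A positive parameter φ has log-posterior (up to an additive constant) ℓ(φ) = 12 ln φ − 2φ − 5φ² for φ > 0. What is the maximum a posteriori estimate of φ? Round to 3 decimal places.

φ̂_MAP = 1.000

ℓ'(φ) = 12/φ − 2 − 10φ. Setting this to zero and multiplying by φ: 10φ² + 2φ − 12 = 0.
φ = (−2 + √(2² + 4·10·12)) / (2·10) = (−2 + √484) / 20 = (−2 + 22)/20 = 1.
ℓ''(φ) = −12/φ² − 10 < 0, confirming a maximum.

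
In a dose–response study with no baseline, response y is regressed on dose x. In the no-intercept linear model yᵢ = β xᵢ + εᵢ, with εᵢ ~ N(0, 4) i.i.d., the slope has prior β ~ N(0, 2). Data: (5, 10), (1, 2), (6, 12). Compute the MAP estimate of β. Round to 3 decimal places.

β̂_MAP = 1.938

log p(β | y) = −Σ(yᵢ − βxᵢ)²/(2·4) − β²/(2·2) + const.
Setting the derivative to zero: Σxᵢ(yᵢ − βxᵢ)/4 − β/2 = 0, so β = Σxᵢyᵢ / (Σxᵢ² + σ²/τ²).
Σxᵢyᵢ = 5·10 + 1·2 + 6·12 = 124; Σxᵢ² = 62; σ²/τ² = 2.
β̂_MAP = 124 / (62 + 2) = 124/64 ≈ 1.938.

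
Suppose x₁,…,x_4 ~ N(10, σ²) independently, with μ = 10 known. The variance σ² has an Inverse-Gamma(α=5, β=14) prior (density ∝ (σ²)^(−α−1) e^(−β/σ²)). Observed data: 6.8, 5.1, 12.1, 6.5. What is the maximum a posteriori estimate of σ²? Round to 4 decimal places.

Sum of squared deviations about the known mean: SS = (6.8−10)² + (5.1−10)² + (12.1−10)² + (6.5−10)² = 50.91.
The Normal likelihood contributes (σ²)^(−n/2) exp(−SS/(2σ²)), so the posterior is Inverse-Gamma(α + n/2, β + SS/2) = Inverse-Gamma(7, 39.455).
The mode of Inverse-Gamma(a, b) is b/(a+1) = 39.455/8 ≈ 4.9319.

σ̂²_MAP = 4.9319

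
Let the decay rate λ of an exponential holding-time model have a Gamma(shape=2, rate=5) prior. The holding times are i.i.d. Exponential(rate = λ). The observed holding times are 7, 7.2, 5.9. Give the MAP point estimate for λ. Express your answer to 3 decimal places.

The Exponential(rate=λ) likelihood is ∝ λ^n e^(−λΣtᵢ). Here n = 3 and Σtᵢ = 7 + 7.2 + 5.9 = 20.1.
Posterior ∝ λe^(−5λ) · λ^3e^(−20.1λ) = λ^4e^(−25.1λ), i.e. Gamma(5, 25.1).
Mode = (a−1)/b = 4/25.1 ≈ 0.159.

λ̂_MAP = 0.159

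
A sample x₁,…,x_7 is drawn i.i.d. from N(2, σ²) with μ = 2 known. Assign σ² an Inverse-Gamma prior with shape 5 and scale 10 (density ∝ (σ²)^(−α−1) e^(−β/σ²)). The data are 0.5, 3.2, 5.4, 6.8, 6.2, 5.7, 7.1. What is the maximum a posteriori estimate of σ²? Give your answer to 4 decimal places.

Sum of squared deviations about the known mean: SS = (0.5−2)² + (3.2−2)² + (5.4−2)² + (6.8−2)² + (6.2−2)² + (5.7−2)² + (7.1−2)² = 95.63.
The Normal likelihood contributes (σ²)^(−n/2) exp(−SS/(2σ²)), so the posterior is Inverse-Gamma(α + n/2, β + SS/2) = Inverse-Gamma(8.5, 57.815).
The mode of Inverse-Gamma(a, b) is b/(a+1) = 57.815/9.5 ≈ 6.0858.

σ̂²_MAP = 6.0858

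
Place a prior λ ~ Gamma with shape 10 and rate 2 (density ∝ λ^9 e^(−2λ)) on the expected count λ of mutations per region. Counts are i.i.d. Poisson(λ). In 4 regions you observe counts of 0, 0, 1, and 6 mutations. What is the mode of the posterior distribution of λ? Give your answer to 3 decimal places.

Σxᵢ = 0+0+1+6 = 7, with n = 4.
Posterior ∝ λ^9e^(−2λ) · λ^7e^(−4λ) = λ^16e^(−6λ), i.e. Gamma(shape=17, rate=6).
The mode of a Gamma(a, b) with a ≥ 1 (shape–rate) is (a−1)/b = 16/6 ≈ 2.667.

λ̂_MAP = 2.667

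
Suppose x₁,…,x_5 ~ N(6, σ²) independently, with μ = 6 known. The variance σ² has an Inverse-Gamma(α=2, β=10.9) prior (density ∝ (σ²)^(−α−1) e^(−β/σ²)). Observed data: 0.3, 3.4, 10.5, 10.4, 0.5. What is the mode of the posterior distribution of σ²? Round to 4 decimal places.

σ̂²_MAP = 11.9009

Sum of squared deviations about the known mean: SS = (0.3−6)² + (3.4−6)² + (10.5−6)² + (10.4−6)² + (0.5−6)² = 109.11.
The Normal likelihood contributes (σ²)^(−n/2) exp(−SS/(2σ²)), so the posterior is Inverse-Gamma(α + n/2, β + SS/2) = Inverse-Gamma(4.5, 65.455).
The mode of Inverse-Gamma(a, b) is b/(a+1) = 65.455/5.5 ≈ 11.9009.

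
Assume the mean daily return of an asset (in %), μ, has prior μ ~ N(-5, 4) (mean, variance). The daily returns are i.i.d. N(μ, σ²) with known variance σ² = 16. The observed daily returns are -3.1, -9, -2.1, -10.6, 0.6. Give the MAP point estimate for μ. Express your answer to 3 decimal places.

n = 5; x̄ = ((-3.1) + (-9) + (-2.1) + (-10.6) + 0.6)/5 = -24.2/5 = -4.84.
For a Normal prior and Normal likelihood with known variance, the posterior is Normal; its mode equals its mean, the precision-weighted average.
Prior precision 1/σ₀² = 1/4 = 0.25; data precision n/σ² = 5/16 = 0.3125.
μ̂ = (0.25·(-5) + 0.3125·(-4.84)) / (0.25 + 0.3125) = (-2.7625)/0.5625 = -221/45 ≈ -4.911.

μ̂_MAP = -4.911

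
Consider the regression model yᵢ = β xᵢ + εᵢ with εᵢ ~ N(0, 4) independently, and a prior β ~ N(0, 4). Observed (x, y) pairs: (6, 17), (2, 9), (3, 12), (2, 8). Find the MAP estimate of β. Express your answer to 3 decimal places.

log p(β | y) = −Σ(yᵢ − βxᵢ)²/(2·4) − β²/(2·4) + const.
Setting the derivative to zero: Σxᵢ(yᵢ − βxᵢ)/4 − β/4 = 0, so β = Σxᵢyᵢ / (Σxᵢ² + σ²/τ²).
Σxᵢyᵢ = 6·17 + 2·9 + 3·12 + 2·8 = 172; Σxᵢ² = 53; σ²/τ² = 1.
β̂_MAP = 172 / (53 + 1) = 172/54 ≈ 3.185.

β̂_MAP = 3.185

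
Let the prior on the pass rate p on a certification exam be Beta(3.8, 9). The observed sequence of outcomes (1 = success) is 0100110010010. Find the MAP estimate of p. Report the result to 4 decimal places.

Prior: Beta(3.8, 9).
Data: 5 successes in 13 trials (from the sequence). The binomial likelihood contributes p^5(1−p)^8, so the posterior is Beta(3.8+5, 9+8) = Beta(8.8, 17).
For Beta(a, b) with a, b > 1 the mode is (a−1)/(a+b−2) = 7.8/23.8 ≈ 0.3277.

p̂_MAP = 0.3277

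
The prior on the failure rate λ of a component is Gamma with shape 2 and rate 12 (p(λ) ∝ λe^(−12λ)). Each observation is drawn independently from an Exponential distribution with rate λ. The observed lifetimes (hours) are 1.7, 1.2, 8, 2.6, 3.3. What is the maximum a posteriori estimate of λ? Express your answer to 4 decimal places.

The Exponential(rate=λ) likelihood is ∝ λ^n e^(−λΣtᵢ). Here n = 5 and Σtᵢ = 1.7 + 1.2 + 8 + 2.6 + 3.3 = 16.8.
Posterior ∝ λe^(−12λ) · λ^5e^(−16.8λ) = λ^6e^(−28.8λ), i.e. Gamma(7, 28.8).
Mode = (a−1)/b = 6/28.8 ≈ 0.2083.

λ̂_MAP = 0.2083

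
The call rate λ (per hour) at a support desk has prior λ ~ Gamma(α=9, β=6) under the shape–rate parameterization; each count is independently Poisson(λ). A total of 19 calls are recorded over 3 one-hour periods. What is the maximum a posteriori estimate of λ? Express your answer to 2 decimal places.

λ̂_MAP = 3.00

Σxᵢ = 19, n = 3.
Posterior ∝ λ^8e^(−6λ) · λ^19e^(−3λ) = λ^27e^(−9λ), i.e. Gamma(shape=28, rate=9).
The mode of a Gamma(a, b) with a ≥ 1 (shape–rate) is (a−1)/b = 27/9 ≈ 3.00.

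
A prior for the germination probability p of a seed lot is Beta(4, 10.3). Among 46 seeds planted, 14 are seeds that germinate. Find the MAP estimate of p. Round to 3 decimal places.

Prior: Beta(4, 10.3).
Data: 14 successes in 46 trials. The binomial likelihood contributes p^14(1−p)^32, so the posterior is Beta(4+14, 10.3+32) = Beta(18, 42.3).
For Beta(a, b) with a, b > 1 the mode is (a−1)/(a+b−2) = 17/58.3 ≈ 0.292.

p̂_MAP = 0.292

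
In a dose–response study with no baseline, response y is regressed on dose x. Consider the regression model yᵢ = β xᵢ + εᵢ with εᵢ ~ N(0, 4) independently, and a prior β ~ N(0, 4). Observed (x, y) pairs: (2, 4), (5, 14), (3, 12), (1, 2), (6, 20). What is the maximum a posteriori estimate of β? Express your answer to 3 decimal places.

log p(β | y) = −Σ(yᵢ − βxᵢ)²/(2·4) − β²/(2·4) + const.
Setting the derivative to zero: Σxᵢ(yᵢ − βxᵢ)/4 − β/4 = 0, so β = Σxᵢyᵢ / (Σxᵢ² + σ²/τ²).
Σxᵢyᵢ = 2·4 + 5·14 + 3·12 + 1·2 + 6·20 = 236; Σxᵢ² = 75; σ²/τ² = 1.
β̂_MAP = 236 / (75 + 1) = 236/76 ≈ 3.105.

β̂_MAP = 3.105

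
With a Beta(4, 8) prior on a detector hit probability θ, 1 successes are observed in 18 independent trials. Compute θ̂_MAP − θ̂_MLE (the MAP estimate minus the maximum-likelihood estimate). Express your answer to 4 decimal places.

MAP − MLE = 0.0873

Posterior is Beta(5, 25); MAP = (5−1)/(30−2) = 4/28 ≈ 0.14286.
MLE ignores the prior: θ̂_MLE = k/n = 1/18 ≈ 0.05556.
Difference = 4/28 − 1/18 = 11/126 ≈ 0.0873.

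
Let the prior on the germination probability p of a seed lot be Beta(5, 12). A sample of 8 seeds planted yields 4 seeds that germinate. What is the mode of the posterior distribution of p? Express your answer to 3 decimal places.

Prior: Beta(5, 12).
Data: 4 successes in 8 trials. The binomial likelihood contributes p^4(1−p)^4, so the posterior is Beta(5+4, 12+4) = Beta(9, 16).
For Beta(a, b) with a, b > 1 the mode is (a−1)/(a+b−2) = 8/23 ≈ 0.348.

p̂_MAP = 0.348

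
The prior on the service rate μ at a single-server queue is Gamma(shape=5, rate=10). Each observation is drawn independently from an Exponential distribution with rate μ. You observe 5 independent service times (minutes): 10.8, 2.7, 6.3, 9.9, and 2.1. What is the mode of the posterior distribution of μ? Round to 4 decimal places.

μ̂_MAP = 0.2153

The Exponential(rate=μ) likelihood is ∝ μ^n e^(−μΣtᵢ). Here n = 5 and Σtᵢ = 10.8 + 2.7 + 6.3 + 9.9 + 2.1 = 31.8.
Posterior ∝ μ^4e^(−10μ) · μ^5e^(−31.8μ) = μ^9e^(−41.8μ), i.e. Gamma(10, 41.8).
Mode = (a−1)/b = 9/41.8 ≈ 0.2153.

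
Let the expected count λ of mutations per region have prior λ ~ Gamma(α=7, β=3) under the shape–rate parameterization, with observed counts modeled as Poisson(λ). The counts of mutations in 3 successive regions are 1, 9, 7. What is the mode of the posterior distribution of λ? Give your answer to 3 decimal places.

λ̂_MAP = 3.833

Σxᵢ = 1+9+7 = 17, with n = 3.
Posterior ∝ λ^6e^(−3λ) · λ^17e^(−3λ) = λ^23e^(−6λ), i.e. Gamma(shape=24, rate=6).
The mode of a Gamma(a, b) with a ≥ 1 (shape–rate) is (a−1)/b = 23/6 ≈ 3.833.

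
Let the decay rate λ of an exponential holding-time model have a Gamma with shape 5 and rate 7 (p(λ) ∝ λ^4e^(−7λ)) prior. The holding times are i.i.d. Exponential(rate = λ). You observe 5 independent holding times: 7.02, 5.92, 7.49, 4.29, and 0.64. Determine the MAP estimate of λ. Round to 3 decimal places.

λ̂_MAP = 0.278

The Exponential(rate=λ) likelihood is ∝ λ^n e^(−λΣtᵢ). Here n = 5 and Σtᵢ = 7.02 + 5.92 + 7.49 + 4.29 + 0.64 = 25.36.
Posterior ∝ λ^4e^(−7λ) · λ^5e^(−25.36λ) = λ^9e^(−32.36λ), i.e. Gamma(10, 32.36).
Mode = (a−1)/b = 9/32.36 ≈ 0.278.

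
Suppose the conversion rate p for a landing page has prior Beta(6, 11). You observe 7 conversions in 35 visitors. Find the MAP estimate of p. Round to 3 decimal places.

Prior: Beta(6, 11).
Data: 7 successes in 35 trials. The binomial likelihood contributes p^7(1−p)^28, so the posterior is Beta(6+7, 11+28) = Beta(13, 39).
For Beta(a, b) with a, b > 1 the mode is (a−1)/(a+b−2) = 12/50 ≈ 0.240.

p̂_MAP = 0.240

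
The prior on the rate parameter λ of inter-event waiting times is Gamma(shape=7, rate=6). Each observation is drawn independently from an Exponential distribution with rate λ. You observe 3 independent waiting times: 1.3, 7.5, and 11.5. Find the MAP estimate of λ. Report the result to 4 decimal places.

The Exponential(rate=λ) likelihood is ∝ λ^n e^(−λΣtᵢ). Here n = 3 and Σtᵢ = 1.3 + 7.5 + 11.5 = 20.3.
Posterior ∝ λ^6e^(−6λ) · λ^3e^(−20.3λ) = λ^9e^(−26.3λ), i.e. Gamma(10, 26.3).
Mode = (a−1)/b = 9/26.3 ≈ 0.3422.

λ̂_MAP = 0.3422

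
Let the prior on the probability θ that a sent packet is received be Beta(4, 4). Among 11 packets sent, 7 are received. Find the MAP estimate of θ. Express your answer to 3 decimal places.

θ̂_MAP = 0.588

Prior: Beta(4, 4).
Data: 7 successes in 11 trials. The binomial likelihood contributes θ^7(1−θ)^4, so the posterior is Beta(4+7, 4+4) = Beta(11, 8).
For Beta(a, b) with a, b > 1 the mode is (a−1)/(a+b−2) = 10/17 ≈ 0.588.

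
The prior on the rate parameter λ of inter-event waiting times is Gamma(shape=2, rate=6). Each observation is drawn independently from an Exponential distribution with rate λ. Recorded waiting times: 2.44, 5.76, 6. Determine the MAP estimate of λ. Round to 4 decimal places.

The Exponential(rate=λ) likelihood is ∝ λ^n e^(−λΣtᵢ). Here n = 3 and Σtᵢ = 2.44 + 5.76 + 6 = 14.20.
Posterior ∝ λe^(−6λ) · λ^3e^(−14.20λ) = λ^4e^(−20.20λ), i.e. Gamma(5, 20.20).
Mode = (a−1)/b = 4/20.20 ≈ 0.1980.

λ̂_MAP = 0.1980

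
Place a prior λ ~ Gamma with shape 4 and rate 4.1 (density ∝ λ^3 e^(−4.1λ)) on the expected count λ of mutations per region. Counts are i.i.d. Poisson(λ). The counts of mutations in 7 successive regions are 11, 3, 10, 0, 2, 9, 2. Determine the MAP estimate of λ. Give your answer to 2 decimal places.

Σxᵢ = 11+3+10+0+2+9+2 = 37, with n = 7.
Posterior ∝ λ^3e^(−4.1λ) · λ^37e^(−7λ) = λ^40e^(−11.1λ), i.e. Gamma(shape=41, rate=11.1).
The mode of a Gamma(a, b) with a ≥ 1 (shape–rate) is (a−1)/b = 40/11.1 ≈ 3.60.

λ̂_MAP = 3.60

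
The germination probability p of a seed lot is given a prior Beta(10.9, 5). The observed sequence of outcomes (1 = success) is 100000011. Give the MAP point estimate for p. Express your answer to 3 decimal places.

p̂_MAP = 0.563

Prior: Beta(10.9, 5).
Data: 3 successes in 9 trials (from the sequence). The binomial likelihood contributes p^3(1−p)^6, so the posterior is Beta(10.9+3, 5+6) = Beta(13.9, 11).
For Beta(a, b) with a, b > 1 the mode is (a−1)/(a+b−2) = 12.9/22.9 ≈ 0.563.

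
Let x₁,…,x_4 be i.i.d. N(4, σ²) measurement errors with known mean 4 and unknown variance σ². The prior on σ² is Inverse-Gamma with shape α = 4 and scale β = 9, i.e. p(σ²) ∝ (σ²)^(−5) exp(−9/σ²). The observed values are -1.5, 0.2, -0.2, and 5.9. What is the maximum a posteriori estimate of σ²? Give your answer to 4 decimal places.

Sum of squared deviations about the known mean: SS = (-1.5−4)² + (0.2−4)² + (-0.2−4)² + (5.9−4)² = 65.94.
The Normal likelihood contributes (σ²)^(−n/2) exp(−SS/(2σ²)), so the posterior is Inverse-Gamma(α + n/2, β + SS/2) = Inverse-Gamma(6, 41.97).
The mode of Inverse-Gamma(a, b) is b/(a+1) = 41.97/7 ≈ 5.9957.

σ̂²_MAP = 5.9957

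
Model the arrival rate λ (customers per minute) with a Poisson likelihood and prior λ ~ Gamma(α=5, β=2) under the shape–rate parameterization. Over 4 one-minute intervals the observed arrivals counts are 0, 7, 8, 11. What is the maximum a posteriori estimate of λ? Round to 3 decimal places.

λ̂_MAP = 5.000

Σxᵢ = 0+7+8+11 = 26, with n = 4.
Posterior ∝ λ^4e^(−2λ) · λ^26e^(−4λ) = λ^30e^(−6λ), i.e. Gamma(shape=31, rate=6).
The mode of a Gamma(a, b) with a ≥ 1 (shape–rate) is (a−1)/b = 30/6 ≈ 5.000.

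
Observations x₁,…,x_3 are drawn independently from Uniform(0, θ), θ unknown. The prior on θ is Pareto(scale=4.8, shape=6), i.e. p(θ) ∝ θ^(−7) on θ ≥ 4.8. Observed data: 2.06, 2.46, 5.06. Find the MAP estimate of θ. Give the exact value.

The Uniform(0, θ) likelihood is θ^(−n) for θ ≥ max(xᵢ), zero otherwise. Here max(xᵢ) = 5.06.
Posterior ∝ θ^(−7) · θ^(−3) = θ^(−10) on θ ≥ max(4.8, 5.06) = 5.06.
This density is strictly decreasing in θ, so the posterior mode lies at the lower boundary of the support.

θ̂_MAP = 5.06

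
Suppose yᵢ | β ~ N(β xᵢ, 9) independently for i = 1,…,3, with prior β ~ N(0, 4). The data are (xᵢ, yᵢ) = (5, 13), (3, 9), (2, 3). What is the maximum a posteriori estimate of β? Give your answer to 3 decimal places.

log p(β | y) = −Σ(yᵢ − βxᵢ)²/(2·9) − β²/(2·4) + const.
Setting the derivative to zero: Σxᵢ(yᵢ − βxᵢ)/9 − β/4 = 0, so β = Σxᵢyᵢ / (Σxᵢ² + σ²/τ²).
Σxᵢyᵢ = 5·13 + 3·9 + 2·3 = 98; Σxᵢ² = 38; σ²/τ² = 2.25.
β̂_MAP = 98 / (38 + 2.25) = 98/40.25 ≈ 2.435.

β̂_MAP = 2.435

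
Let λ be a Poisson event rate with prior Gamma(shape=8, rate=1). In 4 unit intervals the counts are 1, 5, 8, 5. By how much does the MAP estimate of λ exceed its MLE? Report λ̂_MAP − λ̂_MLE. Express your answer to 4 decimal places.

Σxᵢ = 19. Posterior is Gamma(27, 5); MAP = (27−1)/5 = 26/5 ≈ 5.20000.
MLE = x̄ = 19/4 ≈ 4.75000.
Difference = 26/5 − 19/4 = 9/20 ≈ 0.4500.

MAP − MLE = 0.4500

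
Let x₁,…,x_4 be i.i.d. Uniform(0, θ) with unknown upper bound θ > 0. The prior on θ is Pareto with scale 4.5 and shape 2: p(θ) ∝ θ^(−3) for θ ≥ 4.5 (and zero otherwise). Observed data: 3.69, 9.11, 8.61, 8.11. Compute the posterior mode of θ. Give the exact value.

θ̂_MAP = 9.11

The Uniform(0, θ) likelihood is θ^(−n) for θ ≥ max(xᵢ), zero otherwise. Here max(xᵢ) = 9.11.
Posterior ∝ θ^(−3) · θ^(−4) = θ^(−7) on θ ≥ max(4.5, 9.11) = 9.11.
This density is strictly decreasing in θ, so the posterior mode lies at the lower boundary of the support.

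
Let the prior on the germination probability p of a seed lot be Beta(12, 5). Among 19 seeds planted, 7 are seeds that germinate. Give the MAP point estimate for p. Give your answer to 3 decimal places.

Prior: Beta(12, 5).
Data: 7 successes in 19 trials. The binomial likelihood contributes p^7(1−p)^12, so the posterior is Beta(12+7, 5+12) = Beta(19, 17).
For Beta(a, b) with a, b > 1 the mode is (a−1)/(a+b−2) = 18/34 ≈ 0.529.

p̂_MAP = 0.529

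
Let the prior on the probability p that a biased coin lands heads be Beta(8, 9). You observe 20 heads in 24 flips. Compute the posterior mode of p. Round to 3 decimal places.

p̂_MAP = 0.692

Prior: Beta(8, 9).
Data: 20 successes in 24 trials. The binomial likelihood contributes p^20(1−p)^4, so the posterior is Beta(8+20, 9+4) = Beta(28, 13).
For Beta(a, b) with a, b > 1 the mode is (a−1)/(a+b−2) = 27/39 ≈ 0.692.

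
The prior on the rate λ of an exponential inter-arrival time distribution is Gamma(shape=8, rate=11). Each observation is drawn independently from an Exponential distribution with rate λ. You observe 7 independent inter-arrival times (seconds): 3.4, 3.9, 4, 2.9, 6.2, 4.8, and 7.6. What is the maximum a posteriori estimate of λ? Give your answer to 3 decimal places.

The Exponential(rate=λ) likelihood is ∝ λ^n e^(−λΣtᵢ). Here n = 7 and Σtᵢ = 3.4 + 3.9 + 4 + 2.9 + 6.2 + 4.8 + 7.6 = 32.8.
Posterior ∝ λ^7e^(−11λ) · λ^7e^(−32.8λ) = λ^14e^(−43.8λ), i.e. Gamma(15, 43.8).
Mode = (a−1)/b = 14/43.8 ≈ 0.320.

λ̂_MAP = 0.320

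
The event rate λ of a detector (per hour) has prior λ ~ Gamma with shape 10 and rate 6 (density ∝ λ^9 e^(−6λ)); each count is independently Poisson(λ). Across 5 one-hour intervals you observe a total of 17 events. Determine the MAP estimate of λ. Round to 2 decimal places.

Σxᵢ = 17, n = 5.
Posterior ∝ λ^9e^(−6λ) · λ^17e^(−5λ) = λ^26e^(−11λ), i.e. Gamma(shape=27, rate=11).
The mode of a Gamma(a, b) with a ≥ 1 (shape–rate) is (a−1)/b = 26/11 ≈ 2.36.

λ̂_MAP = 2.36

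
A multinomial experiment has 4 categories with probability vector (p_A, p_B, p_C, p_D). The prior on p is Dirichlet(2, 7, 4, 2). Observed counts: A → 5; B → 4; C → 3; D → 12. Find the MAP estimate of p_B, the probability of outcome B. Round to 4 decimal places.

The posterior is Dirichlet(αᵢ + nᵢ) = Dirichlet(7, 11, 7, 14).
For a Dirichlet(a₁,…,a_K) with all aᵢ > 1, the mode has j-th component (aⱼ − 1)/(Σaᵢ − K).
Here Σaᵢ = 39 and K = 4, so p_B = (11 − 1)/(39 − 4) = 10/35 ≈ 0.2857.

MAP estimate of p_B = 0.2857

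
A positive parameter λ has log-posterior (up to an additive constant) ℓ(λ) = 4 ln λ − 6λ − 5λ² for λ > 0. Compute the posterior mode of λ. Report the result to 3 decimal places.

λ̂_MAP = 0.400

ℓ'(λ) = 4/λ − 6 − 10λ. Setting this to zero and multiplying by λ: 10λ² + 6λ − 4 = 0.
λ = (−6 + √(6² + 4·10·4)) / (2·10) = (−6 + √196) / 20 = (−6 + 14)/20 = 2/5.
ℓ''(λ) = −4/λ² − 10 < 0, confirming a maximum.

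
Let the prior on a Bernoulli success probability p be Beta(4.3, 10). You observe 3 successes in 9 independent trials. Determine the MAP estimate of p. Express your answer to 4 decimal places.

p̂_MAP = 0.2958

Prior: Beta(4.3, 10).
Data: 3 successes in 9 trials. The binomial likelihood contributes p^3(1−p)^6, so the posterior is Beta(4.3+3, 10+6) = Beta(7.3, 16).
For Beta(a, b) with a, b > 1 the mode is (a−1)/(a+b−2) = 6.3/21.3 ≈ 0.2958.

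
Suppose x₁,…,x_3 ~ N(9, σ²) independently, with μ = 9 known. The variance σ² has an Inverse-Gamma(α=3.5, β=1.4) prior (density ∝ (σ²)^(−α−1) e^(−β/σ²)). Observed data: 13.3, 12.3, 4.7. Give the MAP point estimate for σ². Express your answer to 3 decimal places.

σ̂²_MAP = 4.223

Sum of squared deviations about the known mean: SS = (13.3−9)² + (12.3−9)² + (4.7−9)² = 47.87.
The Normal likelihood contributes (σ²)^(−n/2) exp(−SS/(2σ²)), so the posterior is Inverse-Gamma(α + n/2, β + SS/2) = Inverse-Gamma(5, 25.335).
The mode of Inverse-Gamma(a, b) is b/(a+1) = 25.335/6 ≈ 4.223.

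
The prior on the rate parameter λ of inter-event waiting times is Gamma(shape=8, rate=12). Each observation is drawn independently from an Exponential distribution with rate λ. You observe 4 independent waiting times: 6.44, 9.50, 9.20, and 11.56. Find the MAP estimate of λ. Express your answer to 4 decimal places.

The Exponential(rate=λ) likelihood is ∝ λ^n e^(−λΣtᵢ). Here n = 4 and Σtᵢ = 6.44 + 9.50 + 9.20 + 11.56 = 36.70.
Posterior ∝ λ^7e^(−12λ) · λ^4e^(−36.70λ) = λ^11e^(−48.70λ), i.e. Gamma(12, 48.70).
Mode = (a−1)/b = 11/48.70 ≈ 0.2259.

λ̂_MAP = 0.2259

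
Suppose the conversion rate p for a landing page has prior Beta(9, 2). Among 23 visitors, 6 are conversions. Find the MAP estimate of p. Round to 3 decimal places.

p̂_MAP = 0.438

Prior: Beta(9, 2).
Data: 6 successes in 23 trials. The binomial likelihood contributes p^6(1−p)^17, so the posterior is Beta(9+6, 2+17) = Beta(15, 19).
For Beta(a, b) with a, b > 1 the mode is (a−1)/(a+b−2) = 14/32 ≈ 0.438.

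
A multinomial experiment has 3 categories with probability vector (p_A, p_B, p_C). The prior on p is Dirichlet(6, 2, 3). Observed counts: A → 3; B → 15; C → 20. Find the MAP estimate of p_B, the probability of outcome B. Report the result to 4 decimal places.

MAP estimate of p_B = 0.3478

The posterior is Dirichlet(αᵢ + nᵢ) = Dirichlet(9, 17, 23).
For a Dirichlet(a₁,…,a_K) with all aᵢ > 1, the mode has j-th component (aⱼ − 1)/(Σaᵢ − K).
Here Σaᵢ = 49 and K = 3, so p_B = (17 − 1)/(49 − 3) = 16/46 ≈ 0.3478.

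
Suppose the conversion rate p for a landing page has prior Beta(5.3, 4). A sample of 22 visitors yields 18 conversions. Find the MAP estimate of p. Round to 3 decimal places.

p̂_MAP = 0.761

Prior: Beta(5.3, 4).
Data: 18 successes in 22 trials. The binomial likelihood contributes p^18(1−p)^4, so the posterior is Beta(5.3+18, 4+4) = Beta(23.3, 8).
For Beta(a, b) with a, b > 1 the mode is (a−1)/(a+b−2) = 22.3/29.3 ≈ 0.761.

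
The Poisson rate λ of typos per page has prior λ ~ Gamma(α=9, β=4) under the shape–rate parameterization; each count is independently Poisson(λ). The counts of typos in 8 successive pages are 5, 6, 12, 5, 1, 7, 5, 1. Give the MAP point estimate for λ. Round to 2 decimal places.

λ̂_MAP = 4.17

Σxᵢ = 5+6+12+5+1+7+5+1 = 42, with n = 8.
Posterior ∝ λ^8e^(−4λ) · λ^42e^(−8λ) = λ^50e^(−12λ), i.e. Gamma(shape=51, rate=12).
The mode of a Gamma(a, b) with a ≥ 1 (shape–rate) is (a−1)/b = 50/12 ≈ 4.17.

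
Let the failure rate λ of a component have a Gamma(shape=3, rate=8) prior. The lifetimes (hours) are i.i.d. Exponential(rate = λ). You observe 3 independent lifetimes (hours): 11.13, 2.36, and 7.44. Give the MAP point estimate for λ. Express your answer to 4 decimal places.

λ̂_MAP = 0.1728

The Exponential(rate=λ) likelihood is ∝ λ^n e^(−λΣtᵢ). Here n = 3 and Σtᵢ = 11.13 + 2.36 + 7.44 = 20.93.
Posterior ∝ λ^2e^(−8λ) · λ^3e^(−20.93λ) = λ^5e^(−28.93λ), i.e. Gamma(6, 28.93).
Mode = (a−1)/b = 5/28.93 ≈ 0.1728.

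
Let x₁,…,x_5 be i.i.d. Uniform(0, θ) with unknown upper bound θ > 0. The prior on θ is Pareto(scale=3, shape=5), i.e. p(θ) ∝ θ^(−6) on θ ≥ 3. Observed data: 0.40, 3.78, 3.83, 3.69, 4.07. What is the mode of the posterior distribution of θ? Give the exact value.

The Uniform(0, θ) likelihood is θ^(−n) for θ ≥ max(xᵢ), zero otherwise. Here max(xᵢ) = 4.07.
Posterior ∝ θ^(−6) · θ^(−5) = θ^(−11) on θ ≥ max(3, 4.07) = 4.07.
This density is strictly decreasing in θ, so the posterior mode lies at the lower boundary of the support.

θ̂_MAP = 4.07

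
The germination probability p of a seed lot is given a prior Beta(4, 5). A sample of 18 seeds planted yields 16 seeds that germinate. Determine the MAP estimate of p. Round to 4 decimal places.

p̂_MAP = 0.7600

Prior: Beta(4, 5).
Data: 16 successes in 18 trials. The binomial likelihood contributes p^16(1−p)^2, so the posterior is Beta(4+16, 5+2) = Beta(20, 7).
For Beta(a, b) with a, b > 1 the mode is (a−1)/(a+b−2) = 19/25 ≈ 0.7600.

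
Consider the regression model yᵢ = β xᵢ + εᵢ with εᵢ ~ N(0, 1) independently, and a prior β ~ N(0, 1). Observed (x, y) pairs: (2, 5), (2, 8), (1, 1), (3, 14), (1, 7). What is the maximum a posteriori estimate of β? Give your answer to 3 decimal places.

β̂_MAP = 3.800

log p(β | y) = −Σ(yᵢ − βxᵢ)²/(2·1) − β²/(2·1) + const.
Setting the derivative to zero: Σxᵢ(yᵢ − βxᵢ)/1 − β/1 = 0, so β = Σxᵢyᵢ / (Σxᵢ² + σ²/τ²).
Σxᵢyᵢ = 2·5 + 2·8 + 1·1 + 3·14 + 1·7 = 76; Σxᵢ² = 19; σ²/τ² = 1.
β̂_MAP = 76 / (19 + 1) = 76/20 ≈ 3.800.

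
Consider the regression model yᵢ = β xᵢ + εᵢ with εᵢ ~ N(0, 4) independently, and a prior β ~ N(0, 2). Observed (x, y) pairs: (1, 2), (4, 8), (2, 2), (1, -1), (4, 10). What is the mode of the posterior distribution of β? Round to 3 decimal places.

log p(β | y) = −Σ(yᵢ − βxᵢ)²/(2·4) − β²/(2·2) + const.
Setting the derivative to zero: Σxᵢ(yᵢ − βxᵢ)/4 − β/2 = 0, so β = Σxᵢyᵢ / (Σxᵢ² + σ²/τ²).
Σxᵢyᵢ = 1·2 + 4·8 + 2·2 + 1·(-1) + 4·10 = 77; Σxᵢ² = 38; σ²/τ² = 2.
β̂_MAP = 77 / (38 + 2) = 77/40 ≈ 1.925.

β̂_MAP = 1.925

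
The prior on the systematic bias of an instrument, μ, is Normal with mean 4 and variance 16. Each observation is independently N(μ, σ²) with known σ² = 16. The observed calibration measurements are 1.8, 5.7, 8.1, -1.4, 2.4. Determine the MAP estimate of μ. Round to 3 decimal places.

n = 5; x̄ = (1.8 + 5.7 + 8.1 + (-1.4) + 2.4)/5 = 16.6/5 = 3.32.
For a Normal prior and Normal likelihood with known variance, the posterior is Normal; its mode equals its mean, the precision-weighted average.
Prior precision 1/σ₀² = 1/16 = 0.0625; data precision n/σ² = 5/16 = 0.3125.
μ̂ = (0.0625·4 + 0.3125·3.32) / (0.0625 + 0.3125) = 1.2875/0.375 = 103/30 ≈ 3.433.

μ̂_MAP = 3.433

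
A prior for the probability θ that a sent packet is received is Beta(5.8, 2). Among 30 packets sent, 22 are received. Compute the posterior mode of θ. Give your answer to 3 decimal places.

Prior: Beta(5.8, 2).
Data: 22 successes in 30 trials. The binomial likelihood contributes θ^22(1−θ)^8, so the posterior is Beta(5.8+22, 2+8) = Beta(27.8, 10).
For Beta(a, b) with a, b > 1 the mode is (a−1)/(a+b−2) = 26.8/35.8 ≈ 0.749.

θ̂_MAP = 0.749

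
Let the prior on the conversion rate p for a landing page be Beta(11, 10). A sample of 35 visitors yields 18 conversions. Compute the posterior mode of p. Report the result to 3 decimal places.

Prior: Beta(11, 10).
Data: 18 successes in 35 trials. The binomial likelihood contributes p^18(1−p)^17, so the posterior is Beta(11+18, 10+17) = Beta(29, 27).
For Beta(a, b) with a, b > 1 the mode is (a−1)/(a+b−2) = 28/54 ≈ 0.519.

p̂_MAP = 0.519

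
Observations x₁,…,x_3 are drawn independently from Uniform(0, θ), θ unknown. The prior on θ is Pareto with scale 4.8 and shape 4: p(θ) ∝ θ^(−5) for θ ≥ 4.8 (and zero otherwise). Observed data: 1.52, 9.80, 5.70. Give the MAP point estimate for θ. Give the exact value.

The Uniform(0, θ) likelihood is θ^(−n) for θ ≥ max(xᵢ), zero otherwise. Here max(xᵢ) = 9.80.
Posterior ∝ θ^(−5) · θ^(−3) = θ^(−8) on θ ≥ max(4.8, 9.80) = 9.80.
This density is strictly decreasing in θ, so the posterior mode lies at the lower boundary of the support.

θ̂_MAP = 9.80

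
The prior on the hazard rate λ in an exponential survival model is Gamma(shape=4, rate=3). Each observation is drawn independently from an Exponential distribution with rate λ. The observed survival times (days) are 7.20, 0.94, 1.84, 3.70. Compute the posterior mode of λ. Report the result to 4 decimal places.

λ̂_MAP = 0.4197

The Exponential(rate=λ) likelihood is ∝ λ^n e^(−λΣtᵢ). Here n = 4 and Σtᵢ = 7.20 + 0.94 + 1.84 + 3.70 = 13.68.
Posterior ∝ λ^3e^(−3λ) · λ^4e^(−13.68λ) = λ^7e^(−16.68λ), i.e. Gamma(8, 16.68).
Mode = (a−1)/b = 7/16.68 ≈ 0.4197.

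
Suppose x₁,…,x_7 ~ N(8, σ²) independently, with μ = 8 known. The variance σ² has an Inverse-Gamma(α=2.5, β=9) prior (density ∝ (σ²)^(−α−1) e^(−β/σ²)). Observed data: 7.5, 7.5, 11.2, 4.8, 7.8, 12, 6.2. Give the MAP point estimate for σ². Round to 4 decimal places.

Sum of squared deviations about the known mean: SS = (7.5−8)² + (7.5−8)² + (11.2−8)² + (4.8−8)² + (7.8−8)² + (12−8)² + (6.2−8)² = 40.26.
The Normal likelihood contributes (σ²)^(−n/2) exp(−SS/(2σ²)), so the posterior is Inverse-Gamma(α + n/2, β + SS/2) = Inverse-Gamma(6, 29.13).
The mode of Inverse-Gamma(a, b) is b/(a+1) = 29.13/7 ≈ 4.1614.

σ̂²_MAP = 4.1614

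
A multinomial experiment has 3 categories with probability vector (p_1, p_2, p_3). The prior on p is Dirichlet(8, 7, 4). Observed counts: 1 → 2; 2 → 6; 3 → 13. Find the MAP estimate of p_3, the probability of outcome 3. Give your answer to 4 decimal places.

The posterior is Dirichlet(αᵢ + nᵢ) = Dirichlet(10, 13, 17).
For a Dirichlet(a₁,…,a_K) with all aᵢ > 1, the mode has j-th component (aⱼ − 1)/(Σaᵢ − K).
Here Σaᵢ = 40 and K = 3, so p_3 = (17 − 1)/(40 − 3) = 16/37 ≈ 0.4324.

MAP estimate: 0.4324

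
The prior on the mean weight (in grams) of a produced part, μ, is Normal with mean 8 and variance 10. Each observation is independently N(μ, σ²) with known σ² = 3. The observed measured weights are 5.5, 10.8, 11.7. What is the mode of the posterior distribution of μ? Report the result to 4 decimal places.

μ̂_MAP = 9.2121

n = 3; x̄ = (5.5 + 10.8 + 11.7)/3 = 28/3 = 28/3 ≈ 9.3333.
For a Normal prior and Normal likelihood with known variance, the posterior is Normal; its mode equals its mean, the precision-weighted average.
Prior precision 1/σ₀² = 1/10 = 0.1; data precision n/σ² = 3/3 = 1.
μ̂ = (0.1·8 + 1·(28/3)) / (0.1 + 1) = (152/15)/1.1 = 304/33 ≈ 9.2121.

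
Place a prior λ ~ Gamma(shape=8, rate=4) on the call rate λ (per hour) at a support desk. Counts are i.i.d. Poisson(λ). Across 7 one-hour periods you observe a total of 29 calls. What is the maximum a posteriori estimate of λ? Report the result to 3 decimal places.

Σxᵢ = 29, n = 7.
Posterior ∝ λ^7e^(−4λ) · λ^29e^(−7λ) = λ^36e^(−11λ), i.e. Gamma(shape=37, rate=11).
The mode of a Gamma(a, b) with a ≥ 1 (shape–rate) is (a−1)/b = 36/11 ≈ 3.273.

λ̂_MAP = 3.273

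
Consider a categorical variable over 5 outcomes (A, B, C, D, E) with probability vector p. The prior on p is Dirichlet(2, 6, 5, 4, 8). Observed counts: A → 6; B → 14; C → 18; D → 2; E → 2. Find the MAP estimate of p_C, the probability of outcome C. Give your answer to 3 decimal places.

MAP estimate of p_C = 0.355

The posterior is Dirichlet(αᵢ + nᵢ) = Dirichlet(8, 20, 23, 6, 10).
For a Dirichlet(a₁,…,a_K) with all aᵢ > 1, the mode has j-th component (aⱼ − 1)/(Σaᵢ − K).
Here Σaᵢ = 67 and K = 5, so p_C = (23 − 1)/(67 − 5) = 22/62 ≈ 0.355.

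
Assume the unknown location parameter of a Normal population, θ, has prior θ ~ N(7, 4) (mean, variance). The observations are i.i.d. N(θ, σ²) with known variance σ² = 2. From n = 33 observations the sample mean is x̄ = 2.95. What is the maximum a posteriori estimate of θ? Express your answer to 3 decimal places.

θ̂_MAP = 3.010

n = 33, x̄ = 2.95.
For a Normal prior and Normal likelihood with known variance, the posterior is Normal; its mode equals its mean, the precision-weighted average.
Prior precision 1/σ₀² = 1/4 = 0.25; data precision n/σ² = 33/2 = 16.5.
θ̂ = (0.25·7 + 16.5·2.95) / (0.25 + 16.5) = 50.425/16.75 = 2017/670 ≈ 3.010.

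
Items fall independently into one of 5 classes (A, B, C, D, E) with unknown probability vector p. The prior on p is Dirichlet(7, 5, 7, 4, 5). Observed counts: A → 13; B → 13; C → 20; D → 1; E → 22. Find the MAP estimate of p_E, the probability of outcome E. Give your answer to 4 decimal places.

MAP estimate of p_E = 0.2826

The posterior is Dirichlet(αᵢ + nᵢ) = Dirichlet(20, 18, 27, 5, 27).
For a Dirichlet(a₁,…,a_K) with all aᵢ > 1, the mode has j-th component (aⱼ − 1)/(Σaᵢ − K).
Here Σaᵢ = 97 and K = 5, so p_E = (27 − 1)/(97 − 5) = 26/92 ≈ 0.2826.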